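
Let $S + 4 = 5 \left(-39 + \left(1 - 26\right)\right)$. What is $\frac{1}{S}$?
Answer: $- \frac{1}{324} \approx -0.0030864$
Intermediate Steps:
$S = -324$ ($S = -4 + 5 \left(-39 + \left(1 - 26\right)\right) = -4 + 5 \left(-39 - 25\right) = -4 + 5 \left(-64\right) = -4 - 320 = -324$)
$\frac{1}{S} = \frac{1}{-324} = - \frac{1}{324}$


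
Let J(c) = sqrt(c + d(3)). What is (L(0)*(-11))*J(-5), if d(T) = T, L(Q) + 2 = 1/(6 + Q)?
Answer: 121*I*sqrt(2)/6 ≈ 28.52*I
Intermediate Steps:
L(Q) = -2 + 1/(6 + Q)
J(c) = sqrt(3 + c) (J(c) = sqrt(c + 3) = sqrt(3 + c))
(L(0)*(-11))*J(-5) = (((-11 - 2*0)/(6 + 0))*(-11))*sqrt(3 - 5) = (((-11 + 0)/6)*(-11))*sqrt(-2) = (((1/6)*(-11))*(-11))*(I*sqrt(2)) = (-11/6*(-11))*(I*sqrt(2)) = 121*(I*sqrt(2))/6 = 121*I*sqrt(2)/6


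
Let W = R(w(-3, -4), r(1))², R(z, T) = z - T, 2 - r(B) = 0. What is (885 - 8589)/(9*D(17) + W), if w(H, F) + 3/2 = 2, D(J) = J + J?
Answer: -3424/137 ≈ -24.993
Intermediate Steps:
D(J) = 2*J
w(H, F) = ½ (w(H, F) = -3/2 + 2 = ½)
r(B) = 2 (r(B) = 2 - 1*0 = 2 + 0 = 2)
W = 9/4 (W = (½ - 1*2)² = (½ - 2)² = (-3/2)² = 9/4 ≈ 2.2500)
(885 - 8589)/(9*D(17) + W) = (885 - 8589)/(9*(2*17) + 9/4) = -7704/(9*34 + 9/4) = -7704/(306 + 9/4) = -7704/1233/4 = -7704*4/1233 = -3424/137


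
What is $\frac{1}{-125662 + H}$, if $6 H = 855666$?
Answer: $\frac{1}{16949} \approx 5.9001 \cdot 10^{-5}$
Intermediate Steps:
$H = 142611$ ($H = \frac{1}{6} \cdot 855666 = 142611$)
$\frac{1}{-125662 + H} = \frac{1}{-125662 + 142611} = \frac{1}{16949}$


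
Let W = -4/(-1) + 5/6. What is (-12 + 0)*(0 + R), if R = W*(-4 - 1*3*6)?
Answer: 1276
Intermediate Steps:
W = 29/6 (W = -4*(-1) + 5*(1/6) = 4 + 5/6 = 29/6 ≈ 4.8333)
R = -319/3 (R = 29*(-4 - 1*3*6)/6 = 29*(-4 - 3*6)/6 = 29*(-4 - 18)/6 = (29/6)*(-22) = -319/3 ≈ -106.33)
(-12 + 0)*(0 + R) = (-12 + 0)*(0 - 319/3) = -12*(-319/3) = 1276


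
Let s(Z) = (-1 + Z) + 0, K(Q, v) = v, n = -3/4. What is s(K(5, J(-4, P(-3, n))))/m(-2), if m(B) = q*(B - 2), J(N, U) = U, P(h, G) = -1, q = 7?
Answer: 1/14 ≈ 0.071429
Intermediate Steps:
n = -¾ (n = -3*¼ = -¾ ≈ -0.75000)
s(Z) = -1 + Z
m(B) = -14 + 7*B (m(B) = 7*(B - 2) = 7*(-2 + B) = -14 + 7*B)
s(K(5, J(-4, P(-3, n))))/m(-2) = (-1 - 1)/(-14 + 7*(-2)) = -2/(-14 - 14) = -2/(-28) = -1/28*(-2) = 1/14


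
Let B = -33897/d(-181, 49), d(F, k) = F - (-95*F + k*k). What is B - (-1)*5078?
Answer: 100461503/19777 ≈ 5079.7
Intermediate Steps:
d(F, k) = -k² + 96*F (d(F, k) = F - (-95*F + k²) = F - (k² - 95*F) = F + (-k² + 95*F) = -k² + 96*F)
B = 33897/19777 (B = -33897/(-1*49² + 96*(-181)) = -33897/(-1*2401 - 17376) = -33897/(-2401 - 17376) = -33897/(-19777) = -33897*(-1/19777) = 33897/19777 ≈ 1.7140)
B - (-1)*5078 = 33897/19777 - (-1)*5078 = 33897/19777 - 1*(-5078) = 33897/19777 + 5078 = 100461503/19777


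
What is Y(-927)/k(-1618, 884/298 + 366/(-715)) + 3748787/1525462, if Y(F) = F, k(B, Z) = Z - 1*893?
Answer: 168771627023141/48242358960886 ≈ 3.4984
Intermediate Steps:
k(B, Z) = -893 + Z (k(B, Z) = Z - 893 = -893 + Z)
Y(-927)/k(-1618, 884/298 + 366/(-715)) + 3748787/1525462 = -927/(-893 + (884/298 + 366/(-715))) + 3748787/1525462 = -927/(-893 + (884*(1/298) + 366*(-1/715))) + 3748787*(1/1525462) = -927/(-893 + (442/149 - 366/715)) + 3748787/1525462 = -927/(-893 + 261496/106535) + 3748787/1525462 = -927/(-94874259/106535) + 3748787/1525462 = -927*(-106535/94874259) + 3748787/1525462 = 32919315/31624753 + 3748787/1525462 = 168771627023141/48242358960886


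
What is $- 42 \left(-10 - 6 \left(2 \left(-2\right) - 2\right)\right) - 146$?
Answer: $-1238$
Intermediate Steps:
$- 42 \left(-10 - 6 \left(2 \left(-2\right) - 2\right)\right) - 146 = - 42 \left(-10 - 6 \left(-4 - 2\right)\right) - 146 = - 42 \left(-10 - -36\right) - 146 = - 42 \left(-10 + 36\right) - 146 = \left(-42\right) 26 - 146 = -1092 - 146 = -1238$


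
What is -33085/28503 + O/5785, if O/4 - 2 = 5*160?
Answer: -99959101/164889855 ≈ -0.60622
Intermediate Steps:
O = 3208 (O = 8 + 4*(5*160) = 8 + 4*800 = 8 + 3200 = 3208)
-33085/28503 + O/5785 = -33085/28503 + 3208/5785 = -99959101/164889855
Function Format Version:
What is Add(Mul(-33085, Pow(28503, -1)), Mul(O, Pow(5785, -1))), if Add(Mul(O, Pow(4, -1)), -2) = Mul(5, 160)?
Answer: Rational(-99959101, 164889855) ≈ -0.60622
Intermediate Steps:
O = 3208 (O = Add(8, Mul(4, Mul(5, 160))) = Add(8, Mul(4, 800)) = Add(8, 3200) = 3208)
Add(Mul(-33085, Pow(28503, -1)), Mul(O, Pow(5785, -1))) = Add(Mul(-33085, Pow(28503, -1)), Mul(3208, Pow(5785, -1))) = Add(Mul(-33085, Rational(1, 28503)), Mul(3208, Rational(1, 5785))) = Add(Rational(-33085, 28503), Rational(3208, 5785)) = Rational(-99959101, 164889855)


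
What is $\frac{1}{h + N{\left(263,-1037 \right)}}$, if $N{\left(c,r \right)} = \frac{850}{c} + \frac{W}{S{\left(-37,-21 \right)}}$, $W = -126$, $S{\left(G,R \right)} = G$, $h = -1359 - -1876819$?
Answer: $\frac{9731}{18250165848} \approx 5.332 \cdot 10^{-7}$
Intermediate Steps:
$h = 1875460$ ($h = -1359 + 1876819 = 1875460$)
$N{\left(c,r \right)} = \frac{126}{37} + \frac{850}{c}$ ($N{\left(c,r \right)} = \frac{850}{c} - \frac{126}{-37} = \frac{850}{c} - - \frac{126}{37} = \frac{850}{c} + \frac{126}{37} = \frac{126}{37} + \frac{850}{c}$)
$\frac{1}{h + N{\left(263,-1037 \right)}} = \frac{1}{1875460 + \left(\frac{126}{37} + \frac{850}{263}\right)} = \frac{1}{1875460 + \frac{64588}{9731}} = \frac{1}{\frac{18250165848}{9731}} = \frac{9731}{18250165848}$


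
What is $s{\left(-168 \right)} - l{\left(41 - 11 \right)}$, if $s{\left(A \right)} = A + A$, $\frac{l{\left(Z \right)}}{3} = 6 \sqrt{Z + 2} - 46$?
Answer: $-198 - 72 \sqrt{2} \approx -299.82$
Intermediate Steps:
$l{\left(Z \right)} = -138 + 18 \sqrt{2 + Z}$ ($l{\left(Z \right)} = 3 \left(6 \sqrt{Z + 2} - 46\right) = 3 \left(6 \sqrt{2 + Z} - 46\right) = 3 \left(-46 + 6 \sqrt{2 + Z}\right) = -138 + 18 \sqrt{2 + Z}$)
$s{\left(A \right)} = 2 A$
$s{\left(-168 \right)} - l{\left(41 - 11 \right)} = 2 \left(-168\right) - \left(-138 + 18 \sqrt{2 + \left(41 - 11\right)}\right) = -336 - \left(-138 + 18 \sqrt{2 + 30}\right) = -336 - \left(-138 + 18 \sqrt{32}\right) = -336 - \left(-138 + 18 \cdot 4 \sqrt{2}\right) = -336 - \left(-138 + 72 \sqrt{2}\right) = -336 + \left(138 - 72 \sqrt{2}\right) = -198 - 72 \sqrt{2}$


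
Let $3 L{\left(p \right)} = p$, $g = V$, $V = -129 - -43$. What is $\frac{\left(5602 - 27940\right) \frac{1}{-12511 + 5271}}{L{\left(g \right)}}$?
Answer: $- \frac{33507}{311320} \approx -0.10763$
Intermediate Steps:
$V = -86$ ($V = -129 + 43 = -86$)
$g = -86$
$L{\left(p \right)} = \frac{p}{3}$
$\frac{\left(5602 - 27940\right) \frac{1}{-12511 + 5271}}{L{\left(g \right)}} = \frac{\left(5602 - 27940\right) \frac{1}{-12511 + 5271}}{\frac{1}{3} \left(-86\right)} = \frac{\left(-22338\right) \frac{1}{-7240}}{- \frac{86}{3}} = \left(-22338\right) \left(- \frac{1}{7240}\right) \left(- \frac{3}{86}\right) = \frac{11169}{3620} \left(- \frac{3}{86}\right) = - \frac{33507}{311320}$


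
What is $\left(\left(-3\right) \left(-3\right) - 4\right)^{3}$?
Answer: $125$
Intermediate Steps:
$\left(\left(-3\right) \left(-3\right) - 4\right)^{3} = \left(9 - 4\right)^{3} = 5^{3} = 125$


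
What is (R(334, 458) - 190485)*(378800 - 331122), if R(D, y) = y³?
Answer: 4571434676506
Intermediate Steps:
(R(334, 458) - 190485)*(378800 - 331122) = (458³ - 190485)*(378800 - 331122) = (96071912 - 190485)*47678 = 95881427*47678 = 4571434676506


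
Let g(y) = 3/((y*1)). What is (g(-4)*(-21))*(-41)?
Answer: -2583/4 ≈ -645.75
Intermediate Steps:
g(y) = 3/y
(g(-4)*(-21))*(-41) = ((3/(-4))*(-21))*(-41) = ((3*(-¼))*(-21))*(-41) = -¾*(-21)*(-41) = (63/4)*(-41) = -2583/4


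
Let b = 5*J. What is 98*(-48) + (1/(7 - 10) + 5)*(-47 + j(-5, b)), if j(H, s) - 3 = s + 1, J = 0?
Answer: -14714/3 ≈ -4904.7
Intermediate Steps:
b = 0 (b = 5*0 = 0)
j(H, s) = 4 + s (j(H, s) = 3 + (s + 1) = 3 + (1 + s) = 4 + s)
98*(-48) + (1/(7 - 10) + 5)*(-47 + j(-5, b)) = 98*(-48) + (1/(7 - 10) + 5)*(-47 + (4 + 0)) = -4704 + (1/(-3) + 5)*(-47 + 4) = -4704 + (-⅓ + 5)*(-43) = -4704 + (14/3)*(-43) = -4704 - 602/3 = -14714/3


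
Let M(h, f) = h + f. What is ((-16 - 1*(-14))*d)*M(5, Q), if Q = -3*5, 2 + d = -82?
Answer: -1680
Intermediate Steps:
d = -84 (d = -2 - 82 = -84)
Q = -15
M(h, f) = f + h
((-16 - 1*(-14))*d)*M(5, Q) = ((-16 - 1*(-14))*(-84))*(-15 + 5) = ((-16 + 14)*(-84))*(-10) = -2*(-84)*(-10) = 168*(-10) = -1680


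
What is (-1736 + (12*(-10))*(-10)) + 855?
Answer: 319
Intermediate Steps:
(-1736 + (12*(-10))*(-10)) + 855 = (-1736 - 120*(-10)) + 855 = (-1736 + 1200) + 855 = -536 + 855 = 319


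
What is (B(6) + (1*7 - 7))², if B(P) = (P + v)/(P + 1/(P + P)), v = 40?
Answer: 304704/5329 ≈ 57.178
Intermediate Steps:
B(P) = (40 + P)/(P + 1/(2*P)) (B(P) = (P + 40)/(P + 1/(P + P)) = (40 + P)/(P + 1/(2*P)))
(B(6) + (1*7 - 7))² = (2*6*(40 + 6)/(1 + 2*6²) + (1*7 - 7))² = (2*6*46/(1 + 2*36) + (7 - 7))² = (2*6*46/(1 + 72) + 0)² = (2*6*46/73 + 0)² = (2*6*(1/73)*46 + 0)² = (552/73 + 0)² = (552/73)² = 304704/5329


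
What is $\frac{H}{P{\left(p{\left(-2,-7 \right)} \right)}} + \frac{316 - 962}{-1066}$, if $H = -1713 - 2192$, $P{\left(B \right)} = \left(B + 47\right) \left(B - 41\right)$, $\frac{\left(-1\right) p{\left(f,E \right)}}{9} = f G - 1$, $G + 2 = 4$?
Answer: $- \frac{1962501}{196144} \approx -10.005$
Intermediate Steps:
$G = 2$ ($G = -2 + 4 = 2$)
$p{\left(f,E \right)} = 9 - 18 f$ ($p{\left(f,E \right)} = - 9 \left(f 2 - 1\right) = - 9 \left(2 f - 1\right) = - 9 \left(-1 + 2 f\right) = 9 - 18 f$)
$P{\left(B \right)} = \left(-41 + B\right) \left(47 + B\right)$ ($P{\left(B \right)} = \left(47 + B\right) \left(-41 + B\right) = \left(-41 + B\right) \left(47 + B\right)$)
$H = -3905$ ($H = -1713 - 2192 = -3905$)
$\frac{H}{P{\left(p{\left(-2,-7 \right)} \right)}} + \frac{316 - 962}{-1066} = - \frac{3905}{-1927 + \left(9 - -36\right)^{2} + 6 \left(9 - -36\right)} + \frac{316 - 962}{-1066} = - \frac{3905}{-1927 + \left(9 + 36\right)^{2} + 6 \left(9 + 36\right)} - - \frac{323}{533} = - \frac{3905}{-1927 + 45^{2} + 6 \cdot 45} + \frac{323}{533} = - \frac{3905}{-1927 + 2025 + 270} + \frac{323}{533} = - \frac{3905}{368} + \frac{323}{533} = - \frac{1962501}{196144}$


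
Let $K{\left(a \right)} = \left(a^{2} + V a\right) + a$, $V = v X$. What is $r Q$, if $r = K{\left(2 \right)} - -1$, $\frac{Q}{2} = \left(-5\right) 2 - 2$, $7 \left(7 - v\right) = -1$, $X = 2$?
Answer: $- \frac{5976}{7} \approx -853.71$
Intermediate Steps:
$v = \frac{50}{7}$ ($v = 7 - - \frac{1}{7} = 7 + \frac{1}{7} = \frac{50}{7} \approx 7.1429$)
$V = \frac{100}{7}$ ($V = \frac{50}{7} \cdot 2 = \frac{100}{7} \approx 14.286$)
$K{\left(a \right)} = a^{2} + \frac{107 a}{7}$ ($K{\left(a \right)} = \left(a^{2} + \frac{100 a}{7}\right) + a = a^{2} + \frac{107 a}{7}$)
$Q = -24$ ($Q = 2 \left(\left(-5\right) 2 - 2\right) = 2 \left(-10 - 2\right) = 2 \left(-12\right) = -24$)
$r = \frac{249}{7}$ ($r = \frac{1}{7} \cdot 2 \left(107 + 7 \cdot 2\right) - -1 = \frac{1}{7} \cdot 2 \left(107 + 14\right) + 1 = \frac{1}{7} \cdot 2 \cdot 121 + 1 = \frac{242}{7} + 1 = \frac{249}{7} \approx 35.571$)
$r Q = \frac{249}{7} \left(-24\right) = - \frac{5976}{7}$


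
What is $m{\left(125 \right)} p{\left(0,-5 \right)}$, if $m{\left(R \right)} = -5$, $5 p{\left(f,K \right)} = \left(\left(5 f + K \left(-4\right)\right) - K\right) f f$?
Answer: $0$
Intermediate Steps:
$p{\left(f,K \right)} = \frac{f^{2} \left(- 5 K + 5 f\right)}{5}$ ($p{\left(f,K \right)} = \frac{\left(\left(5 f + K \left(-4\right)\right) - K\right) f f}{5} = \frac{\left(\left(5 f - 4 K\right) - K\right) f f}{5} = \frac{\left(\left(- 4 K + 5 f\right) - K\right) f f}{5} = \frac{\left(- 5 K + 5 f\right) f f}{5} = \frac{f \left(- 5 K + 5 f\right) f}{5} = \frac{f^{2} \left(- 5 K + 5 f\right)}{5}$)
$m{\left(125 \right)} p{\left(0,-5 \right)} = - 5 \cdot 0^{2} \left(0 - -5\right) = - 5 \cdot 0 \left(0 + 5\right) = - 5 \cdot 0 \cdot 5 = \left(-5\right) 0 = 0$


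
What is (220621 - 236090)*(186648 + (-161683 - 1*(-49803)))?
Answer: -1156586192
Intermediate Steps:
(220621 - 236090)*(186648 + (-161683 - 1*(-49803))) = -15469*(186648 + (-161683 + 49803)) = -15469*(186648 - 111880) = -15469*74768 = -1156586192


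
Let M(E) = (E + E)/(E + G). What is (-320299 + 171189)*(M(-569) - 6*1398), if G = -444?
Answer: 1266824543660/1013 ≈ 1.2506e+9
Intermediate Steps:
M(E) = 2*E/(-444 + E) (M(E) = (E + E)/(E - 444) = (2*E)/(-444 + E) = 2*E/(-444 + E))
(-320299 + 171189)*(M(-569) - 6*1398) = (-320299 + 171189)*(2*(-569)/(-444 - 569) - 6*1398) = -149110*(2*(-569)/(-1013) - 8388) = -149110*(2*(-569)*(-1/1013) - 8388) = -149110*(1138/1013 - 8388) = -149110*(-8495906/1013) = 1266824543660/1013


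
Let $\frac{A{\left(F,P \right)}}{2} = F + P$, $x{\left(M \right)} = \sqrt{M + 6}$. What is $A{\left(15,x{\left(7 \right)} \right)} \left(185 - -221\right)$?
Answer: $12180 + 812 \sqrt{13} \approx 15108.0$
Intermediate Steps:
$x{\left(M \right)} = \sqrt{6 + M}$
$A{\left(F,P \right)} = 2 F + 2 P$ ($A{\left(F,P \right)} = 2 \left(F + P\right) = 2 F + 2 P$)
$A{\left(15,x{\left(7 \right)} \right)} \left(185 - -221\right) = \left(2 \cdot 15 + 2 \sqrt{6 + 7}\right) \left(185 - -221\right) = \left(30 + 2 \sqrt{13}\right) \left(185 + 221\right) = \left(30 + 2 \sqrt{13}\right) 406 = 12180 + 812 \sqrt{13}$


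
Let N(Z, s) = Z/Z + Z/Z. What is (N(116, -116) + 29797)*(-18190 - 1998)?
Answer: -601582212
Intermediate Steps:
N(Z, s) = 2 (N(Z, s) = 1 + 1 = 2)
(N(116, -116) + 29797)*(-18190 - 1998) = (2 + 29797)*(-18190 - 1998) = 29799*(-20188) = -601582212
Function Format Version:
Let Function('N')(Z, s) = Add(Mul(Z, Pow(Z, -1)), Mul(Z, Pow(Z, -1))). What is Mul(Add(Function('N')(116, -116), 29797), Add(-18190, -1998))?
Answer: -601582212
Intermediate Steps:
Function('N')(Z, s) = 2 (Function('N')(Z, s) = Add(1, 1) = 2)
Mul(Add(Function('N')(116, -116), 29797), Add(-18190, -1998)) = Mul(Add(2, 29797), Add(-18190, -1998)) = Mul(29799, -20188) = -601582212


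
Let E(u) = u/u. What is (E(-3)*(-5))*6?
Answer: -30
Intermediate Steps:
E(u) = 1
(E(-3)*(-5))*6 = (1*(-5))*6 = -5*6 = -30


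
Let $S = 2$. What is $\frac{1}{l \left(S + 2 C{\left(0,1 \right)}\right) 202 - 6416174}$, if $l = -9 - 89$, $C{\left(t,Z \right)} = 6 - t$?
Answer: $- \frac{1}{6693318} \approx -1.494 \cdot 10^{-7}$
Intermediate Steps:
$l = -98$
$\frac{1}{l \left(S + 2 C{\left(0,1 \right)}\right) 202 - 6416174} = \frac{1}{- 98 \left(2 + 2 \left(6 - 0\right)\right) 202 - 6416174} = \frac{1}{- 98 \left(2 + 2 \left(6 + 0\right)\right) 202 - 6416174} = \frac{1}{- 98 \left(2 + 2 \cdot 6\right) 202 - 6416174} = \frac{1}{- 98 \left(2 + 12\right) 202 - 6416174} = \frac{1}{\left(-98\right) 14 \cdot 202 - 6416174} = \frac{1}{\left(-1372\right) 202 - 6416174} = \frac{1}{-277144 - 6416174} = \frac{1}{-6693318} = - \frac{1}{6693318}$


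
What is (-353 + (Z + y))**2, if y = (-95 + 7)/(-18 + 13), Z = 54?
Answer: 1979649/25 ≈ 79186.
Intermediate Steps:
y = 88/5 (y = -88/(-5) = -88*(-1/5) = 88/5 ≈ 17.600)
(-353 + (Z + y))**2 = (-353 + (54 + 88/5))**2 = (-353 + 358/5)**2 = (-1407/5)**2 = 1979649/25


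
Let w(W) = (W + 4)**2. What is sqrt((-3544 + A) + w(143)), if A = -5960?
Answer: 3*sqrt(1345) ≈ 110.02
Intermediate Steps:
w(W) = (4 + W)**2
sqrt((-3544 + A) + w(143)) = sqrt((-3544 - 5960) + (4 + 143)**2) = sqrt(-9504 + 147**2) = sqrt(-9504 + 21609) = sqrt(12105) = 3*sqrt(1345)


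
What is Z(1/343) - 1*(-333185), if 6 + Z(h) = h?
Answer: 114280398/343 ≈ 3.3318e+5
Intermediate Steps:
Z(h) = -6 + h
Z(1/343) - 1*(-333185) = (-6 + 1/343) - 1*(-333185) = (-6 + 1/343) + 333185 = -2057/343 + 333185 = 114280398/343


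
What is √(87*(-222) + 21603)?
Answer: √2289 ≈ 47.844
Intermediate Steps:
√(87*(-222) + 21603) = √(-19314 + 21603) = √2289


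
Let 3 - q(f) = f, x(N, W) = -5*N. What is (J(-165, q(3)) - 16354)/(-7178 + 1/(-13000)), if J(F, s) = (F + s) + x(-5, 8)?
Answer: 71474000/31104667 ≈ 2.2979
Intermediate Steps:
q(f) = 3 - f
J(F, s) = 25 + F + s (J(F, s) = (F + s) - 5*(-5) = (F + s) + 25 = 25 + F + s)
(J(-165, q(3)) - 16354)/(-7178 + 1/(-13000)) = ((25 - 165 + (3 - 1*3)) - 16354)/(-7178 + 1/(-13000)) = ((25 - 165 + (3 - 3)) - 16354)/(-7178 - 1/13000) = ((25 - 165 + 0) - 16354)/(-93314001/13000) = (-140 - 16354)*(-13000/93314001) = -16494*(-13000/93314001) = 71474000/31104667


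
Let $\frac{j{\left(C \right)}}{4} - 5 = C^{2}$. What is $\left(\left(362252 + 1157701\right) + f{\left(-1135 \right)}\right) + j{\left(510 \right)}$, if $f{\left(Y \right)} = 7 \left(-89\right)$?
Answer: $2559750$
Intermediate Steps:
$f{\left(Y \right)} = -623$
$j{\left(C \right)} = 20 + 4 C^{2}$
$\left(\left(362252 + 1157701\right) + f{\left(-1135 \right)}\right) + j{\left(510 \right)} = \left(\left(362252 + 1157701\right) - 623\right) + \left(20 + 4 \cdot 510^{2}\right) = \left(1519953 - 623\right) + \left(20 + 4 \cdot 260100\right) = 1519330 + \left(20 + 1040400\right) = 1519330 + 1040420 = 2559750$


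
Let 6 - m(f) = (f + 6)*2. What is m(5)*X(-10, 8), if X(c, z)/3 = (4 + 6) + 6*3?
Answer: -1344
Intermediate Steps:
X(c, z) = 84 (X(c, z) = 3*((4 + 6) + 6*3) = 3*(10 + 18) = 3*28 = 84)
m(f) = -6 - 2*f (m(f) = 6 - (f + 6)*2 = 6 - (6 + f)*2 = 6 - (12 + 2*f) = 6 + (-12 - 2*f) = -6 - 2*f)
m(5)*X(-10, 8) = (-6 - 2*5)*84 = (-6 - 10)*84 = -16*84 = -1344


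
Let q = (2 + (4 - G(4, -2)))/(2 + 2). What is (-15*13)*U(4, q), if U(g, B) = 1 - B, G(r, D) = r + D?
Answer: 0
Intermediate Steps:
G(r, D) = D + r
q = 1 (q = (2 + (4 - (-2 + 4)))/(2 + 2) = (2 + (4 - 1*2))/4 = (2 + (4 - 2))*(¼) = (2 + 2)*(¼) = 4*(¼) = 1)
(-15*13)*U(4, q) = (-15*13)*(1 - 1*1) = -195*(1 - 1) = -195*0 = 0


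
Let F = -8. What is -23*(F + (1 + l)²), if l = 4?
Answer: -391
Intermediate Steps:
-23*(F + (1 + l)²) = -23*(-8 + (1 + 4)²) = -23*(-8 + 5²) = -23*(-8 + 25) = -23*17 = -391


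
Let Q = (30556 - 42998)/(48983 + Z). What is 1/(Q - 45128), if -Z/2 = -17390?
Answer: -83763/3780069106 ≈ -2.2159e-5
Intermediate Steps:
Z = 34780 (Z = -2*(-17390) = 34780)
Q = -12442/83763 (Q = (30556 - 42998)/(48983 + 34780) = -12442/83763 ≈ -0.14854)
1/(Q - 45128) = 1/(-12442/83763 - 45128) = 1/(-3780069106/83763) = -83763/3780069106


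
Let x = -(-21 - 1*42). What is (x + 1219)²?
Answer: 1643524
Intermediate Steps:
x = 63 (x = -(-21 - 42) = -1*(-63) = 63)
(x + 1219)² = (63 + 1219)² = 1282² = 1643524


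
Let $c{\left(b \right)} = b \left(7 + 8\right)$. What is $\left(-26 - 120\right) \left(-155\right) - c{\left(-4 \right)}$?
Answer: $22690$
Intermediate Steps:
$c{\left(b \right)} = 15 b$ ($c{\left(b \right)} = b 15 = 15 b$)
$\left(-26 - 120\right) \left(-155\right) - c{\left(-4 \right)} = \left(-26 - 120\right) \left(-155\right) - 15 \left(-4\right) = \left(-146\right) \left(-155\right) - -60 = 22630 + 60 = 22690$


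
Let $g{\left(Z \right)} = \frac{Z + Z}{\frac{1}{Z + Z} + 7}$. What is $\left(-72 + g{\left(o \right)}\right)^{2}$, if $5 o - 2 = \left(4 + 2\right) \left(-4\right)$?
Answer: $\frac{12324552256}{2295225} \approx 5369.6$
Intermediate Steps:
$o = - \frac{22}{5}$ ($o = \frac{2}{5} + \frac{\left(4 + 2\right) \left(-4\right)}{5} = \frac{2}{5} + \frac{6 \left(-4\right)}{5} = \frac{2}{5} + \frac{1}{5} \left(-24\right) = \frac{2}{5} - \frac{24}{5} = - \frac{22}{5} \approx -4.4$)
$g{\left(Z \right)} = \frac{2 Z}{7 + \frac{1}{2 Z}}$ ($g{\left(Z \right)} = \frac{2 Z}{\frac{1}{2 Z} + 7} = \frac{2 Z}{7 + \frac{1}{2 Z}}$)
$\left(-72 + g{\left(o \right)}\right)^{2} = \left(-72 + \frac{4 \left(- \frac{22}{5}\right)^{2}}{1 + 14 \left(- \frac{22}{5}\right)}\right)^{2} = \left(-72 + 4 \cdot \frac{484}{25} \frac{1}{1 - \frac{308}{5}}\right)^{2} = \left(-72 + 4 \cdot \frac{484}{25} \frac{1}{- \frac{303}{5}}\right)^{2} = \left(-72 + 4 \cdot \frac{484}{25} \left(- \frac{5}{303}\right)\right)^{2} = \left(-72 - \frac{1936}{1515}\right)^{2} = \left(- \frac{111016}{1515}\right)^{2} = \frac{12324552256}{2295225}$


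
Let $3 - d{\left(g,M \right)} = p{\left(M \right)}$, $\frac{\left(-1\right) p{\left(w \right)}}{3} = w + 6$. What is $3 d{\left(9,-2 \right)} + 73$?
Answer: $118$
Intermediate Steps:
$p{\left(w \right)} = -18 - 3 w$ ($p{\left(w \right)} = - 3 \left(w + 6\right) = - 3 \left(6 + w\right) = -18 - 3 w$)
$d{\left(g,M \right)} = 21 + 3 M$ ($d{\left(g,M \right)} = 3 - \left(-18 - 3 M\right) = 3 + \left(18 + 3 M\right) = 21 + 3 M$)
$3 d{\left(9,-2 \right)} + 73 = 3 \left(21 + 3 \left(-2\right)\right) + 73 = 3 \left(21 - 6\right) + 73 = 3 \cdot 15 + 73 = 45 + 73 = 118$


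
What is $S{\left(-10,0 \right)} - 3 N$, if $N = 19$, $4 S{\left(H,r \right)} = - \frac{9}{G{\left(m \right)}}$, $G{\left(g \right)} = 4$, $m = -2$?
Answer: $- \frac{921}{16} \approx -57.563$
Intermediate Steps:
$S{\left(H,r \right)} = - \frac{9}{16}$ ($S{\left(H,r \right)} = \frac{\left(-9\right) \frac{1}{4}}{4} = \frac{1}{4} \left(- \frac{9}{4}\right) = - \frac{9}{16}$)
$S{\left(-10,0 \right)} - 3 N = - \frac{9}{16} - 57 = - \frac{921}{16}$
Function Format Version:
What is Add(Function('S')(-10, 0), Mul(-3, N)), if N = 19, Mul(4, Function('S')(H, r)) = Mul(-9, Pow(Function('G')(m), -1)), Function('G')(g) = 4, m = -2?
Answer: Rational(-921, 16) ≈ -57.563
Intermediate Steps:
Function('S')(H, r) = Rational(-9, 16) (Function('S')(H, r) = Mul(Rational(1, 4), Mul(-9, Pow(4, -1))) = Mul(Rational(1, 4), Mul(-9, Rational(1, 4))) = Mul(Rational(1, 4), Rational(-9, 4)) = Rational(-9, 16))
Add(Function('S')(-10, 0), Mul(-3, N)) = Add(Rational(-9, 16), Mul(-3, 19)) = Add(Rational(-9, 16), -57) = Rational(-921, 16)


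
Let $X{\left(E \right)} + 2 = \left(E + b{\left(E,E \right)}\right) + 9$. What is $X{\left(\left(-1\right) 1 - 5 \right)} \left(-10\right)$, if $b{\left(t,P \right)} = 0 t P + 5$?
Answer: $-60$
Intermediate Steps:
$b{\left(t,P \right)} = 5$ ($b{\left(t,P \right)} = 0 P + 5 = 0 + 5 = 5$)
$X{\left(E \right)} = 12 + E$ ($X{\left(E \right)} = -2 + \left(\left(E + 5\right) + 9\right) = -2 + \left(\left(5 + E\right) + 9\right) = -2 + \left(14 + E\right) = 12 + E$)
$X{\left(\left(-1\right) 1 - 5 \right)} \left(-10\right) = \left(12 - 6\right) \left(-10\right) = 6 \left(-10\right) = -60$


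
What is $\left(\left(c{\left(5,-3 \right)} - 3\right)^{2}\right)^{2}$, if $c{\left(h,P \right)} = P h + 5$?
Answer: $28561$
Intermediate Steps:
$c{\left(h,P \right)} = 5 + P h$
$\left(\left(c{\left(5,-3 \right)} - 3\right)^{2}\right)^{2} = \left(\left(\left(5 - 15\right) - 3\right)^{2}\right)^{2} = \left(\left(-10 - 3\right)^{2}\right)^{2} = \left(\left(-13\right)^{2}\right)^{2} = 169^{2} = 28561$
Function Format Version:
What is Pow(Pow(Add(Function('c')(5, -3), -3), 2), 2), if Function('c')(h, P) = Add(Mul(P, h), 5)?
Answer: 28561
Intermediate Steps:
Function('c')(h, P) = Add(5, Mul(P, h))
Pow(Pow(Add(Function('c')(5, -3), -3), 2), 2) = Pow(Pow(Add(Add(5, Mul(-3, 5)), -3), 2), 2) = Pow(Pow(Add(Add(5, -15), -3), 2), 2) = Pow(Pow(Add(-10, -3), 2), 2) = Pow(Pow(-13, 2), 2) = Pow(169, 2) = 28561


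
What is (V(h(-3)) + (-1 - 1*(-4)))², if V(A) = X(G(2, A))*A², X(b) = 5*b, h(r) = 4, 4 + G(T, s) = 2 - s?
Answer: 227529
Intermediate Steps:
G(T, s) = -2 - s (G(T, s) = -4 + (2 - s) = -2 - s)
V(A) = A²*(-10 - 5*A) (V(A) = (5*(-2 - A))*A² = (-10 - 5*A)*A² = A²*(-10 - 5*A))
(V(h(-3)) + (-1 - 1*(-4)))² = (5*4²*(-2 - 1*4) + (-1 - 1*(-4)))² = (5*16*(-2 - 4) + (-1 + 4))² = (5*16*(-6) + 3)² = (-480 + 3)² = (-477)² = 227529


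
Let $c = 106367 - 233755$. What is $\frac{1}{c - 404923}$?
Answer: $- \frac{1}{532311} \approx -1.8786 \cdot 10^{-6}$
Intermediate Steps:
$c = -127388$ ($c = 106367 - 233755 = -127388$)
$\frac{1}{c - 404923} = \frac{1}{-127388 - 404923} = \frac{1}{-532311} = - \frac{1}{532311}$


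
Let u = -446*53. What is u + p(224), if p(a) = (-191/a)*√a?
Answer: -23638 - 191*√14/56 ≈ -23651.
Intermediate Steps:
u = -23638
p(a) = -191/√a
u + p(224) = -23638 - 191*√14/56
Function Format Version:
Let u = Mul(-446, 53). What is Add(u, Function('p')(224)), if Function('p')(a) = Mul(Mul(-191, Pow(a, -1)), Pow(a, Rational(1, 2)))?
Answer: Add(-23638, Mul(Rational(-191, 56), Pow(14, Rational(1, 2)))) ≈ -23651.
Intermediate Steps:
u = -23638
Function('p')(a) = Mul(-191, Pow(a, Rational(-1, 2)))
Add(u, Function('p')(224)) = Add(-23638, Mul(-191, Pow(224, Rational(-1, 2)))) = Add(-23638, Mul(-191, Mul(Rational(1, 56), Pow(14, Rational(1, 2))))) = Add(-23638, Mul(Rational(-191, 56), Pow(14, Rational(1, 2))))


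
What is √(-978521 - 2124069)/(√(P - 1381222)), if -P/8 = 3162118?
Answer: √20692852762485/13339083 ≈ 0.34102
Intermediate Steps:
P = -25296944 (P = -8*3162118 = -25296944)
√(-978521 - 2124069)/(√(P - 1381222)) = √(-978521 - 2124069)/(√(-25296944 - 1381222)) = √(-3102590)/(√(-26678166)) = (I*√3102590)/((I*√26678166)) = (I*√3102590)*(-I*√26678166/26678166) = √20692852762485/13339083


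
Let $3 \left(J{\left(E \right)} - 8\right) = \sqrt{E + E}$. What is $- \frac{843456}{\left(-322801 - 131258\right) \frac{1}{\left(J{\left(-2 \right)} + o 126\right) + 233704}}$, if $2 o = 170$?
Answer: $\frac{7635526016}{16817} + \frac{562304 i}{454059} \approx 4.5404 \cdot 10^{5} + 1.2384 i$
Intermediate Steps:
$o = 85$ ($o = \frac{1}{2} \cdot 170 = 85$)
$J{\left(E \right)} = 8 + \frac{\sqrt{2} \sqrt{E}}{3}$ ($J{\left(E \right)} = 8 + \frac{\sqrt{E + E}}{3} = 8 + \frac{\sqrt{2 E}}{3} = 8 + \frac{\sqrt{2} \sqrt{E}}{3}$)
$- \frac{843456}{\left(-322801 - 131258\right) \frac{1}{\left(J{\left(-2 \right)} + o 126\right) + 233704}} = - \frac{843456}{\left(-322801 - 131258\right) \frac{1}{\left(\left(8 + \frac{\sqrt{2} \sqrt{-2}}{3}\right) + 85 \cdot 126\right) + 233704}} = - \frac{843456}{\left(-454059\right) \frac{1}{\left(\left(8 + \frac{\sqrt{2} i \sqrt{2}}{3}\right) + 10710\right) + 233704}} = - \frac{843456}{\left(-454059\right) \frac{1}{\left(\left(8 + \frac{2 i}{3}\right) + 10710\right) + 233704}} = - \frac{843456}{\left(-454059\right) \frac{1}{\left(10718 + \frac{2 i}{3}\right) + 233704}} = - \frac{843456}{\left(-454059\right) \frac{1}{244422 + \frac{2 i}{3}}} = - \frac{843456}{\left(-454059\right) \frac{9 \left(244422 - \frac{2 i}{3}\right)}{537679026760}} = - \frac{843456}{\left(- \frac{4086531}{537679026760}\right) \left(244422 - \frac{2 i}{3}\right)} = - 843456 \left(- \frac{27158}{50451} - \frac{2 i}{1362177}\right) = \frac{7635526016}{16817} + \frac{562304 i}{454059}$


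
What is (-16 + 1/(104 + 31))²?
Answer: 4661281/18225 ≈ 255.76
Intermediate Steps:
(-16 + 1/(104 + 31))² = (-16 + 1/135)² = (-2159/135)² = 4661281/18225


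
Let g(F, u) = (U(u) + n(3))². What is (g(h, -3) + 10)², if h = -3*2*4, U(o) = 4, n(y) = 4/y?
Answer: 119716/81 ≈ 1478.0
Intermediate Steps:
h = -24 (h = -6*4 = -24)
g(F, u) = 256/9 (g(F, u) = (4 + 4/3)² = (16/3)² = 256/9)
(g(h, -3) + 10)² = (256/9 + 10)² = (346/9)² = 119716/81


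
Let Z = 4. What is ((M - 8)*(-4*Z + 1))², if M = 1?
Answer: 11025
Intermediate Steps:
((M - 8)*(-4*Z + 1))² = ((1 - 8)*(-4*4 + 1))² = (-7*(-16 + 1))² = (-7*(-15))² = 105² = 11025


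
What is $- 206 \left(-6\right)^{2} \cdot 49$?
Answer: $-363384$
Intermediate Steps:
$- 206 \left(-6\right)^{2} \cdot 49 = \left(-206\right) 36 \cdot 49 = \left(-7416\right) 49 = -363384$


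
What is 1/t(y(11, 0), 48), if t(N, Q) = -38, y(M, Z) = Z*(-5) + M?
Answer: -1/38 ≈ -0.026316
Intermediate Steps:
y(M, Z) = M - 5*Z (y(M, Z) = -5*Z + M = M - 5*Z)
1/t(y(11, 0), 48) = 1/(-38) = -1/38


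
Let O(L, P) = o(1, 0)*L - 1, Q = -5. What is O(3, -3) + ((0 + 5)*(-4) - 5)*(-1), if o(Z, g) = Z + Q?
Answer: 12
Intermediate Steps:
o(Z, g) = -5 + Z (o(Z, g) = Z - 5 = -5 + Z)
O(L, P) = -1 - 4*L (O(L, P) = (-5 + 1)*L - 1 = -4*L - 1 = -1 - 4*L)
O(3, -3) + ((0 + 5)*(-4) - 5)*(-1) = (-1 - 4*3) + ((0 + 5)*(-4) - 5)*(-1) = (-1 - 12) + (5*(-4) - 5)*(-1) = -13 + (-20 - 5)*(-1) = -13 - 25*(-1) = -13 + 25 = 12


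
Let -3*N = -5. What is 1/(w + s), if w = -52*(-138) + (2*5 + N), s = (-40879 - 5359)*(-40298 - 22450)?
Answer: 3/8704047635 ≈ 3.4467e-10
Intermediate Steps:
N = 5/3 (N = -⅓*(-5) = 5/3 ≈ 1.6667)
s = 2901342024 (s = -46238*(-62748) = 2901342024)
w = 21563/3 (w = -52*(-138) + (2*5 + 5/3) = 7176 + (10 + 5/3) = 7176 + 35/3 = 21563/3 ≈ 7187.7)
1/(w + s) = 1/(21563/3 + 2901342024) = 1/(8704047635/3) = 3/8704047635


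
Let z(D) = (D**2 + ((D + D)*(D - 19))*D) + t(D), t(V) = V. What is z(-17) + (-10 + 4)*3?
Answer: -20554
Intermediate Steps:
z(D) = D + D**2 + 2*D**2*(-19 + D) (z(D) = (D**2 + ((D + D)*(D - 19))*D) + D = (D**2 + ((2*D)*(-19 + D))*D) + D = (D**2 + (2*D*(-19 + D))*D) + D = (D**2 + 2*D**2*(-19 + D)) + D = D + D**2 + 2*D**2*(-19 + D))
z(-17) + (-10 + 4)*3 = -17*(1 - 37*(-17) + 2*(-17)**2) + (-10 + 4)*3 = -17*(1 + 629 + 2*289) - 6*3 = -17*(1 + 629 + 578) - 18 = -17*1208 - 18 = -20536 - 18 = -20554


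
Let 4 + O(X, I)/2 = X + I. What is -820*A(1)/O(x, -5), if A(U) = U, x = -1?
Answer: 41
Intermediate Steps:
O(X, I) = -8 + 2*I + 2*X (O(X, I) = -8 + 2*(X + I) = -8 + 2*(I + X) = -8 + (2*I + 2*X) = -8 + 2*I + 2*X)
-820*A(1)/O(x, -5) = -820/(-8 + 2*(-5) + 2*(-1)) = -820/(-8 - 10 - 2) = -820/(-20) = -820*(-1)/20 = -820*(-1/20) = 41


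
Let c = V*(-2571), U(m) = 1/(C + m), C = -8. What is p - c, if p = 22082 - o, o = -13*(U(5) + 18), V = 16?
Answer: 190343/3 ≈ 63448.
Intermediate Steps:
U(m) = 1/(-8 + m)
o = -689/3 (o = -13*(1/(-8 + 5) + 18) = -13*(1/(-3) + 18) = -13*(-⅓ + 18) = -13*53/3 = -689/3 ≈ -229.67)
p = 66935/3 (p = 22082 - 1*(-689/3) = 22082 + 689/3 = 66935/3 ≈ 22312.)
c = -41136 (c = 16*(-2571) = -41136)
p - c = 66935/3 - 1*(-41136) = 66935/3 + 41136 = 190343/3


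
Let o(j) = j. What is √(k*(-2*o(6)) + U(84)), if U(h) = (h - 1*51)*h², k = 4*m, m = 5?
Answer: 4*√14538 ≈ 482.29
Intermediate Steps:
k = 20 (k = 4*5 = 20)
U(h) = h²*(-51 + h) (U(h) = (h - 51)*h² = (-51 + h)*h² = h²*(-51 + h))
√(k*(-2*o(6)) + U(84)) = √(20*(-2*6) + 84²*(-51 + 84)) = √(20*(-12) + 7056*33) = √(-240 + 232848) = √232608 = 4*√14538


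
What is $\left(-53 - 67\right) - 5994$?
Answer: $-6114$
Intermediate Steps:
$\left(-53 - 67\right) - 5994 = -120 - 5994 = -6114$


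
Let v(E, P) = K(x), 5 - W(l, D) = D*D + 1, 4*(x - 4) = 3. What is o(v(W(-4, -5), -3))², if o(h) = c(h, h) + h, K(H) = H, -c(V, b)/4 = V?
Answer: 3249/16 ≈ 203.06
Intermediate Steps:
x = 19/4 (x = 4 + (¼)*3 = 4 + ¾ = 19/4 ≈ 4.7500)
c(V, b) = -4*V
W(l, D) = 4 - D² (W(l, D) = 5 - (D*D + 1) = 5 - (D² + 1) = 5 - (1 + D²) = 5 + (-1 - D²) = 4 - D²)
v(E, P) = 19/4
o(h) = -3*h (o(h) = -4*h + h = -3*h)
o(v(W(-4, -5), -3))² = (-3*19/4)² = (-57/4)² = 3249/16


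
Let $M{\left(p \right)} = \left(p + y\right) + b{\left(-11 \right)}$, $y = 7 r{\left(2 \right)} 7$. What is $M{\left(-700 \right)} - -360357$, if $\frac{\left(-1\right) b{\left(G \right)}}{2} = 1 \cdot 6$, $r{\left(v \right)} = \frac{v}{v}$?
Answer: $359694$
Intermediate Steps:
$r{\left(v \right)} = 1$
$b{\left(G \right)} = -12$ ($b{\left(G \right)} = - 2 \cdot 1 \cdot 6 = \left(-2\right) 6 = -12$)
$y = 49$ ($y = 7 \cdot 1 \cdot 7 = 7 \cdot 7 = 49$)
$M{\left(p \right)} = 37 + p$ ($M{\left(p \right)} = \left(p + 49\right) - 12 = \left(49 + p\right) - 12 = 37 + p$)
$M{\left(-700 \right)} - -360357 = \left(37 - 700\right) - -360357 = -663 + 360357 = 359694$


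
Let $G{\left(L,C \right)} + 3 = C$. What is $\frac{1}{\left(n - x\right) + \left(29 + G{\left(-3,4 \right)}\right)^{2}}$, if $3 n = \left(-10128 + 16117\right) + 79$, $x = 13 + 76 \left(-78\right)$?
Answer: $\frac{3}{26513} \approx 0.00011315$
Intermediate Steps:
$G{\left(L,C \right)} = -3 + C$
$x = -5915$ ($x = 13 - 5928 = -5915$)
$n = \frac{6068}{3}$ ($n = \frac{\left(-10128 + 16117\right) + 79}{3} = \frac{5989 + 79}{3} = \frac{1}{3} \cdot 6068 = \frac{6068}{3} \approx 2022.7$)
$\frac{1}{\left(n - x\right) + \left(29 + G{\left(-3,4 \right)}\right)^{2}} = \frac{1}{\left(\frac{6068}{3} - -5915\right) + \left(29 + \left(-3 + 4\right)\right)^{2}} = \frac{1}{\left(\frac{6068}{3} + 5915\right) + \left(29 + 1\right)^{2}} = \frac{1}{\frac{23813}{3} + 30^{2}} = \frac{1}{\frac{23813}{3} + 900} = \frac{1}{\frac{26513}{3}} = \frac{3}{26513}$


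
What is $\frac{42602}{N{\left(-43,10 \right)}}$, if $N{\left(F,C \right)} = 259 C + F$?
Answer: $\frac{42602}{2547} \approx 16.726$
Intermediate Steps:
$N{\left(F,C \right)} = F + 259 C$
$\frac{42602}{N{\left(-43,10 \right)}} = \frac{42602}{-43 + 259 \cdot 10} = \frac{42602}{-43 + 2590} = \frac{42602}{2547}$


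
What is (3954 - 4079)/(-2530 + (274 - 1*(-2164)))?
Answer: 125/92 ≈ 1.3587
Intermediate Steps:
(3954 - 4079)/(-2530 + (274 - 1*(-2164))) = -125/(-2530 + (274 + 2164)) = -125/(-2530 + 2438) = -125/(-92) = -125*(-1/92) = 125/92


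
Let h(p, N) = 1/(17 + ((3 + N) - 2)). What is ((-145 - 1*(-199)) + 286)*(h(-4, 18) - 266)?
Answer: -813875/9 ≈ -90431.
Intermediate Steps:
h(p, N) = 1/(18 + N) (h(p, N) = 1/(17 + (1 + N)) = 1/(18 + N))
((-145 - 1*(-199)) + 286)*(h(-4, 18) - 266) = ((-145 - 1*(-199)) + 286)*(1/(18 + 18) - 266) = ((-145 + 199) + 286)*(1/36 - 266) = (54 + 286)*(1/36 - 266) = 340*(-9575/36) = -813875/9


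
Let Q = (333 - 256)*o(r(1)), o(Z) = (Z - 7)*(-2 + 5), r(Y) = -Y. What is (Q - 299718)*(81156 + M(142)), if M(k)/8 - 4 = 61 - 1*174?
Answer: -24210924744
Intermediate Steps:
M(k) = -872 (M(k) = 32 + 8*(61 - 1*174) = 32 + 8*(61 - 174) = 32 + 8*(-113) = 32 - 904 = -872)
o(Z) = -21 + 3*Z (o(Z) = (-7 + Z)*3 = -21 + 3*Z)
Q = -1848 (Q = (333 - 256)*(-21 + 3*(-1*1)) = 77*(-21 + 3*(-1)) = 77*(-21 - 3) = 77*(-24) = -1848)
(Q - 299718)*(81156 + M(142)) = (-1848 - 299718)*(81156 - 872) = -301566*80284 = -24210924744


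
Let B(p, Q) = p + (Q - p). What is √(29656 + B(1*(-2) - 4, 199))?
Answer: √29855 ≈ 172.79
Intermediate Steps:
B(p, Q) = Q
√(29656 + B(1*(-2) - 4, 199)) = √(29656 + 199) = √29855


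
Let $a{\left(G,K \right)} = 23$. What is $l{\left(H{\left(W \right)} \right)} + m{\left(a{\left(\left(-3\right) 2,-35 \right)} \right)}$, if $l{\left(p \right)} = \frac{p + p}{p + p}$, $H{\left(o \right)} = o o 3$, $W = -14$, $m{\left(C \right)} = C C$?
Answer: $530$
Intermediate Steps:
$m{\left(C \right)} = C^{2}$
$H{\left(o \right)} = 3 o^{2}$ ($H{\left(o \right)} = o^{2} \cdot 3 = 3 o^{2}$)
$l{\left(p \right)} = 1$ ($l{\left(p \right)} = \frac{2 p}{2 p} = 2 p \frac{1}{2 p} = 1$)
$l{\left(H{\left(W \right)} \right)} + m{\left(a{\left(\left(-3\right) 2,-35 \right)} \right)} = 1 + 23^{2} = 1 + 529 = 530$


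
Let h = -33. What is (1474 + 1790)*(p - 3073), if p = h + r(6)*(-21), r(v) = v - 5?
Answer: -10206528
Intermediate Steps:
r(v) = -5 + v
p = -54 (p = -33 + (-5 + 6)*(-21) = -33 + 1*(-21) = -33 - 21 = -54)
(1474 + 1790)*(p - 3073) = (1474 + 1790)*(-54 - 3073) = 3264*(-3127) = -10206528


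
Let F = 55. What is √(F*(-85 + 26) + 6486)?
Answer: √3241 ≈ 56.930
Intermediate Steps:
√(F*(-85 + 26) + 6486) = √(55*(-85 + 26) + 6486) = √(55*(-59) + 6486) = √(-3245 + 6486) = √3241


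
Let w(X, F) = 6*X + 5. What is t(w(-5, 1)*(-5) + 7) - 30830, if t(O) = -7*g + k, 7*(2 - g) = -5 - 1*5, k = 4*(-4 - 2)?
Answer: -30878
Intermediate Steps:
w(X, F) = 5 + 6*X
k = -24 (k = 4*(-6) = -24)
g = 24/7 (g = 2 - (-5 - 1*5)/7 = 2 - (-5 - 5)/7 = 2 - 1/7*(-10) = 2 + 10/7 = 24/7 ≈ 3.4286)
t(O) = -48 (t(O) = -7*24/7 - 24 = -24 - 24 = -48)
t(w(-5, 1)*(-5) + 7) - 30830 = -48 - 30830 = -30878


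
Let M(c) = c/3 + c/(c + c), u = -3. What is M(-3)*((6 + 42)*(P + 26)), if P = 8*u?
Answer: -48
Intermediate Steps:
P = -24 (P = 8*(-3) = -24)
M(c) = ½ + c/3 (M(c) = c*(⅓) + c/((2*c)) = c/3 + c*(1/(2*c)) = c/3 + ½ = ½ + c/3)
M(-3)*((6 + 42)*(P + 26)) = (½ + (⅓)*(-3))*((6 + 42)*(-24 + 26)) = (½ - 1)*(48*2) = -½*96 = -48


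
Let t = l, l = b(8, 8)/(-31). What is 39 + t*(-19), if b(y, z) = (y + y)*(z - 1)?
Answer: 3337/31 ≈ 107.65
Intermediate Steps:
b(y, z) = 2*y*(-1 + z) (b(y, z) = (2*y)*(-1 + z) = 2*y*(-1 + z))
l = -112/31 (l = (2*8*(-1 + 8))/(-31) = (2*8*7)*(-1/31) = 112*(-1/31) = -112/31 ≈ -3.6129)
t = -112/31 ≈ -3.6129
39 + t*(-19) = 39 - 112/31*(-19) = 39 + 2128/31 = 3337/31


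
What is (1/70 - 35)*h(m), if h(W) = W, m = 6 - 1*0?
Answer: -7347/35 ≈ -209.91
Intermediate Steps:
m = 6 (m = 6 + 0 = 6)
(1/70 - 35)*h(m) = (1/70 - 35)*6 = -2449/70*6 = -7347/35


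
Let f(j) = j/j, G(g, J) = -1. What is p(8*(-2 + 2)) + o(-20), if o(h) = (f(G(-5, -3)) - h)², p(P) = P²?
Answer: 441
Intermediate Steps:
f(j) = 1
o(h) = (1 - h)²
p(8*(-2 + 2)) + o(-20) = (8*(-2 + 2))² + (-1 - 20)² = (8*0)² + (-21)² = 0² + 441 = 0 + 441 = 441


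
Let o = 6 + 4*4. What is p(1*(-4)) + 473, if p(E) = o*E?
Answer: 385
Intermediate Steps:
o = 22 (o = 6 + 16 = 22)
p(E) = 22*E
p(1*(-4)) + 473 = 22*(1*(-4)) + 473 = 22*(-4) + 473 = -88 + 473 = 385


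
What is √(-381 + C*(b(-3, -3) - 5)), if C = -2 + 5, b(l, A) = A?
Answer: 9*I*√5 ≈ 20.125*I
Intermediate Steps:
C = 3
√(-381 + C*(b(-3, -3) - 5)) = √(-381 + 3*(-3 - 5)) = √(-381 + 3*(-8)) = √(-381 - 24) = √(-405) = 9*I*√5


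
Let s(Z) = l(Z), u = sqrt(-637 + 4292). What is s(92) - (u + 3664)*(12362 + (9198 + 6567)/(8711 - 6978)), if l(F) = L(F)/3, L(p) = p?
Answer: -235658548676/5199 - 21439111*sqrt(3655)/1733 ≈ -4.6076e+7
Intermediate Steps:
l(F) = F/3
u = sqrt(3655) ≈ 60.457
s(Z) = Z/3
s(92) - (u + 3664)*(12362 + (9198 + 6567)/(8711 - 6978)) = (1/3)*92 - (sqrt(3655) + 3664)*(12362 + (9198 + 6567)/(8711 - 6978)) = 92/3 - (3664 + sqrt(3655))*(12362 + 15765/1733) = 92/3 - (3664 + sqrt(3655))*21439111/1733 = 92/3 - (78552902704/1733 + 21439111*sqrt(3655)/1733) = 92/3 + (-78552902704/1733 - 21439111*sqrt(3655)/1733) = -235658548676/5199 - 21439111*sqrt(3655)/1733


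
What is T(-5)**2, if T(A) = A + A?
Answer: 100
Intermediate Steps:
T(A) = 2*A
T(-5)**2 = (2*(-5))**2 = (-10)**2 = 100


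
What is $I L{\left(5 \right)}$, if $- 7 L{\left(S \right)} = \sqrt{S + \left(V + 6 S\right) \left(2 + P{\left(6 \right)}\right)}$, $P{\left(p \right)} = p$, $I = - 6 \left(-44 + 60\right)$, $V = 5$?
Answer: $\frac{96 \sqrt{285}}{7} \approx 231.52$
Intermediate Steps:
$I = -96$ ($I = \left(-6\right) 16 = -96$)
$L{\left(S \right)} = - \frac{\sqrt{40 + 49 S}}{7}$ ($L{\left(S \right)} = - \frac{\sqrt{S + \left(5 + 6 S\right) \left(2 + 6\right)}}{7} = - \frac{\sqrt{S + \left(5 + 6 S\right) 8}}{7} = - \frac{\sqrt{S + \left(40 + 48 S\right)}}{7} = - \frac{\sqrt{40 + 49 S}}{7}$)
$I L{\left(5 \right)} = - 96 \left(- \frac{\sqrt{40 + 49 \cdot 5}}{7}\right) = - 96 \left(- \frac{\sqrt{40 + 245}}{7}\right) = - 96 \left(- \frac{\sqrt{285}}{7}\right) = \frac{96 \sqrt{285}}{7}$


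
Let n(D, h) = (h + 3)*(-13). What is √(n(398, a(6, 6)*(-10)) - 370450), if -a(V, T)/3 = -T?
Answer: I*√368149 ≈ 606.75*I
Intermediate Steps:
a(V, T) = 3*T (a(V, T) = -(-3)*T = 3*T)
n(D, h) = -39 - 13*h (n(D, h) = (3 + h)*(-13) = -39 - 13*h)
√(n(398, a(6, 6)*(-10)) - 370450) = √((-39 - 13*3*6*(-10)) - 370450) = √((-39 - 234*(-10)) - 370450) = √((-39 - 13*(-180)) - 370450) = √((-39 + 2340) - 370450) = √(2301 - 370450) = √(-368149) = I*√368149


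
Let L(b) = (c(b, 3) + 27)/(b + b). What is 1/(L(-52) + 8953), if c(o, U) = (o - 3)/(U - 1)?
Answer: 208/1862225 ≈ 0.00011169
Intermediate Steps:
c(o, U) = (-3 + o)/(-1 + U)
L(b) = (51/2 + b/2)/(2*b) (L(b) = ((-3 + b)/(-1 + 3) + 27)/(b + b) = ((-3 + b)/2 + 27)/((2*b)) = ((-3 + b)/2 + 27)*(1/(2*b)) = ((-3/2 + b/2) + 27)*(1/(2*b)) = (51/2 + b/2)*(1/(2*b)) = (51/2 + b/2)/(2*b))
1/(L(-52) + 8953) = 1/((1/4)*(51 - 52)/(-52) + 8953) = 1/((1/4)*(-1/52)*(-1) + 8953) = 1/(1/208 + 8953) = 1/(1862225/208) = 208/1862225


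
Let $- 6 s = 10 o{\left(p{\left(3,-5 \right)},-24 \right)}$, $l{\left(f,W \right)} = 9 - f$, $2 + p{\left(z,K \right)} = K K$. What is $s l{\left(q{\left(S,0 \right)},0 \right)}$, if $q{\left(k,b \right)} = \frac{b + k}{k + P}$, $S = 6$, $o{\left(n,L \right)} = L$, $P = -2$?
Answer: $300$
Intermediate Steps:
$p{\left(z,K \right)} = -2 + K^{2}$ ($p{\left(z,K \right)} = -2 + K K = -2 + K^{2}$)
$q{\left(k,b \right)} = \frac{b + k}{-2 + k}$ ($q{\left(k,b \right)} = \frac{b + k}{k - 2} = \frac{b + k}{-2 + k}$)
$s = 40$ ($s = - \frac{10 \left(-24\right)}{6} = \left(- \frac{1}{6}\right) \left(-240\right) = 40$)
$s l{\left(q{\left(S,0 \right)},0 \right)} = 40 \left(9 - \frac{0 + 6}{-2 + 6}\right) = 40 \left(9 - \frac{1}{4} \cdot 6\right) = 40 \left(9 - \frac{3}{2}\right) = 40 \cdot \frac{15}{2} = 300$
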